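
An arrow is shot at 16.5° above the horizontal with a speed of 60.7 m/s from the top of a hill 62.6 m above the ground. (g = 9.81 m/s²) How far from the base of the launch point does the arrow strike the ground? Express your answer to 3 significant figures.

Components: v_x = 60.7 cos 16.5° = 58.20 m/s, v_y = 60.7 sin 16.5° = 17.24 m/s.
Vertical: 0 = 62.6 + 17.24 t − ½(9.81) t² ⇒ 4.905 t² − 17.24 t − 62.6 = 0.
t = [17.24 + √(297.2 + 1228)] / 9.810 = 5.738 s.
Horizontal: R = v_x · t = 58.20 × 5.738 = 334 m.

334 m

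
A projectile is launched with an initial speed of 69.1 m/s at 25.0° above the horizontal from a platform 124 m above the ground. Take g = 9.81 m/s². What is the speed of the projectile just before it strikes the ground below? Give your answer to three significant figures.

84.9 m/s

v_x = 69.1 cos 25.0° = 62.63 m/s is unchanged throughout.
For the vertical component, v_y² = v_y0² + 2 g h = (29.20)² + 2×9.81×124 = 3286, so |v_y| = 57.32 m/s.
Impact speed = √(v_x² + v_y²) = √(3923 + 3286) = 84.9 m/s.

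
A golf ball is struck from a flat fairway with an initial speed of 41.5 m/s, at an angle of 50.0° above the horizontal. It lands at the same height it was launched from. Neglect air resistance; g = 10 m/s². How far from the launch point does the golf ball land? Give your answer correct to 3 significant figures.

170 m

For level ground, R = v₀² sin(2θ) / g.
sin(2 × 50.0°) = sin 100.0° = 0.9848.
R = (41.5)² × 0.9848 / 10 = 170 m.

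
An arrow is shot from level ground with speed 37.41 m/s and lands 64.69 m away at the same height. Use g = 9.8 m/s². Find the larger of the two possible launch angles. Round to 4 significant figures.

76.53°

Level-ground range: R = v₀² sin(2θ)/g ⇒ sin 2θ = R g / v₀² = 64.69×9.8/37.41² = 0.4530.
2θ = arcsin(0.4530) = 26.936° or 180° − 26.936° = 153.064°.
So θ = 13.47° or θ = 76.53°.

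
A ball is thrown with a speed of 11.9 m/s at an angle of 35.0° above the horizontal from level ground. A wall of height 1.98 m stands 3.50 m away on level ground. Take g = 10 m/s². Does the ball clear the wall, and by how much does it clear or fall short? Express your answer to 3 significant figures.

No — it falls 0.174 m short of clearing the wall.

v_x = 11.9 cos 35.0° = 9.748 m/s; v_y0 = 11.9 sin 35.0° = 6.826 m/s.
Time to reach the wall: t = 3.50 / 9.748 = 0.3590 s.
Height at that point: y = 6.826×0.3590 − 5.000×0.3590² = 1.806 m.
That is 1.98 − 1.806 = 0.174 m below the top of the wall, so the ball does not clear it.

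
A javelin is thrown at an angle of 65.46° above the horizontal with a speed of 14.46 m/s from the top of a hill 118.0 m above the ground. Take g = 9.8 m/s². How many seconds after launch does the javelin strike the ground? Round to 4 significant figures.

Vertical component: v_y = 14.46 sin 65.46° = 13.154 m/s.
Taking up as positive with launch at y = 118.0 m, landing at y = 0: 0 = 118.0 + 13.154 t − ½(9.8) t².
Solving 4.900 t² − 13.154 t − 118.0 = 0 gives t = [13.154 + √(13.154² + 4·4.900·118.0)] / 9.800 = 6.430 s.

6.430 s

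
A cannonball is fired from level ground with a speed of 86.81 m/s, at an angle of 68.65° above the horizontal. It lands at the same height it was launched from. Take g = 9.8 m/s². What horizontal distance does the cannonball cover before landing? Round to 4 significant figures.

521.5 m

Components: v_x = 86.81 cos 68.65° = 31.604 m/s, v_y = 86.81 sin 68.65° = 80.853 m/s.
Time of flight (same landing height): t = 2 v_y / g = 2 × 80.853 / 9.8 = 16.501 s.
Range: R = v_x · t = 31.604 × 16.501 = 521.5 m.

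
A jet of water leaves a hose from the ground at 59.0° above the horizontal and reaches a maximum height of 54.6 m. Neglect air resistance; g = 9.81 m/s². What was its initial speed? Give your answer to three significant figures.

38.2 m/s

At maximum height v_y = 0, so (v₀ sin θ)² = 2 g H.
v₀ sin 59.0° = √(2 × 9.81 × 54.6) = 32.73 m/s.
v₀ = 32.73 / sin 59.0° = 32.73 / 0.8572 = 38.2 m/s.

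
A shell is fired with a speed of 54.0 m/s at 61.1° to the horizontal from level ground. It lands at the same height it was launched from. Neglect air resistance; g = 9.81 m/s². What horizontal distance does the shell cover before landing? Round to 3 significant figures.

Components: v_x = 54.0 cos 61.1° = 26.10 m/s, v_y = 54.0 sin 61.1° = 47.28 m/s.
Time of flight (same landing height): t = 2 v_y / g = 2 × 47.28 / 9.81 = 9.639 s.
Range: R = v_x · t = 26.10 × 9.639 = 252 m.

252 m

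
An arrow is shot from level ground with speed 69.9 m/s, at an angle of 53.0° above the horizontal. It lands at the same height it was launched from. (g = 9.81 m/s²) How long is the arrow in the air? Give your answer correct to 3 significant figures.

11.4 s

Vertical component: v_y = 69.9 sin 53.0° = 55.82 m/s.
For a projectile landing at launch height, time of flight is t = 2 v_y / g = 2 × 55.82 / 9.81 = 11.4 s.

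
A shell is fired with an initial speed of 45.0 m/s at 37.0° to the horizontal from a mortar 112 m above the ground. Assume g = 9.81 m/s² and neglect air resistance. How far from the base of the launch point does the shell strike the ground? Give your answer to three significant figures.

298 m

Components: v_x = 45.0 cos 37.0° = 35.94 m/s, v_y = 45.0 sin 37.0° = 27.08 m/s.
Vertical: 0 = 112 + 27.08 t − ½(9.81) t² ⇒ 4.905 t² − 27.08 t − 112 = 0.
t = [27.08 + √(733.3 + 2197)] / 9.810 = 8.279 s.
Horizontal: R = v_x · t = 35.94 × 8.279 = 298 m.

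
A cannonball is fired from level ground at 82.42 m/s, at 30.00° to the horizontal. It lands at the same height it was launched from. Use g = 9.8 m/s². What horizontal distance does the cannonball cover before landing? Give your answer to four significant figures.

600.3 m

For level ground, R = v₀² sin(2θ) / g.
sin(2 × 30.00°) = sin 60.000° = 0.8660.
R = (82.42)² × 0.8660 / 9.8 = 600.3 m.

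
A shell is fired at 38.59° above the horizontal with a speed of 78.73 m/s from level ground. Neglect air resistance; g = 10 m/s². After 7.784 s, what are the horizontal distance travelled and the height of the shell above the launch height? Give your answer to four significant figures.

v_x = 78.73 cos 38.59° = 61.538 m/s; v_y0 = 78.73 sin 38.59° = 49.107 m/s.
x = v_x t = 61.538 × 7.784 = 479.0 m.
y = v_y0 t − ½ g t² = 49.107×7.784 − 5.000×7.784² = 79.30 m.

x = 479.0 m, y = 79.30 m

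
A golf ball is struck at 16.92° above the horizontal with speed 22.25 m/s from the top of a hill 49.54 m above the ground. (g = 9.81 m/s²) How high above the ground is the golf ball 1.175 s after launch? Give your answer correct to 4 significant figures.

50.38 m

v_y0 = 22.25 sin 16.92° = 6.4756 m/s.
y(t) = 49.54 + v_y0 t − ½ g t² = 49.54 + 6.4756×1.175 − ½×9.81×1.175² = 50.38 m.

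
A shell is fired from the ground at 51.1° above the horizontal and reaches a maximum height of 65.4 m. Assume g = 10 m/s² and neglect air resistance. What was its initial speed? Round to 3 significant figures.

At maximum height v_y = 0, so (v₀ sin θ)² = 2 g H.
v₀ sin 51.1° = √(2 × 10 × 65.4) = 36.17 m/s.
v₀ = 36.17 / sin 51.1° = 36.17 / 0.7782 = 46.5 m/s.

46.5 m/s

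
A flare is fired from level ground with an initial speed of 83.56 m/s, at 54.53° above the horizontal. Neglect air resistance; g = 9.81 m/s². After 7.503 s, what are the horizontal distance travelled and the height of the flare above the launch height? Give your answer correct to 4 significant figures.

x = 363.8 m, y = 234.5 m

v_x = 83.56 cos 54.53° = 48.488 m/s; v_y0 = 83.56 sin 54.53° = 68.053 m/s.
x = v_x t = 48.488 × 7.503 = 363.8 m.
y = v_y0 t − ½ g t² = 68.053×7.503 − 4.905×7.503² = 234.5 m.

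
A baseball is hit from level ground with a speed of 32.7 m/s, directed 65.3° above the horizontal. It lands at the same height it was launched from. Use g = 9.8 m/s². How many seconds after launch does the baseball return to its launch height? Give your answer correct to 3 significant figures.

Vertical component: v_y = 32.7 sin 65.3° = 29.71 m/s.
For a projectile landing at launch height, time of flight is t = 2 v_y / g = 2 × 29.71 / 9.8 = 6.06 s.

6.06 s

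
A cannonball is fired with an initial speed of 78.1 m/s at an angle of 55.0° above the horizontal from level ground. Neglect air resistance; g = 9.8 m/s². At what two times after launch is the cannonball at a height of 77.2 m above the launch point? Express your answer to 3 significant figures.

1.35 s and 11.7 s

v_y0 = 78.1 sin 55.0° = 63.98 m/s.
Set y = v_y0 t − ½ g t² = 77.2: 4.900 t² − 63.98 t + 77.2 = 0.
t = [63.98 ± √(4093 − 1513)] / 9.8 = (63.98 ± 50.79) / 9.8, giving t = 1.35 s or t = 11.7 s.
So the cannonball is at 77.2 m at t = 1.35 s (rising) and t = 11.7 s (falling).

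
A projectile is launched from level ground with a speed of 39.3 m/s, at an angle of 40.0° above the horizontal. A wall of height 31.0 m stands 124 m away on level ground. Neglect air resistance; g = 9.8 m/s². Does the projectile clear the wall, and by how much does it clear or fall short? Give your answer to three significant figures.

No — it falls 10.1 m short of clearing the wall.

v_x = 39.3 cos 40.0° = 30.11 m/s; v_y0 = 39.3 sin 40.0° = 25.26 m/s.
Time to reach the wall: t = 124 / 30.11 = 4.118 s.
Height at that point: y = 25.26×4.118 − 4.900×4.118² = 20.93 m.
That is 31.0 − 20.93 = 10.1 m below the top of the wall, so the projectile does not clear it.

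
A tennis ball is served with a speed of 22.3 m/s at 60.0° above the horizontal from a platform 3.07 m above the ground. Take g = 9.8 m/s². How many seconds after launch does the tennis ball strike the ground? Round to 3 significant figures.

Vertical component: v_y = 22.3 sin 60.0° = 19.31 m/s.
Taking up as positive with launch at y = 3.07 m, landing at y = 0: 0 = 3.07 + 19.31 t − ½(9.8) t².
Solving 4.900 t² − 19.31 t − 3.07 = 0 gives t = [19.31 + √(19.31² + 4·4.900·3.07)] / 9.800 = 4.09 s.

4.09 s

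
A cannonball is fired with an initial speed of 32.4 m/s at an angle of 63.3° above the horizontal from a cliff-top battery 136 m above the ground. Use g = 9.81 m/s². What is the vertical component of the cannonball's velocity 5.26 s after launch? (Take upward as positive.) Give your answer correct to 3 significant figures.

-22.7 m/s

Initial vertical component: v_y0 = 32.4 sin 63.3° = 28.95 m/s.
v_y(t) = v_y0 − g t = 28.95 − 9.81 × 5.26 = -22.7 m/s.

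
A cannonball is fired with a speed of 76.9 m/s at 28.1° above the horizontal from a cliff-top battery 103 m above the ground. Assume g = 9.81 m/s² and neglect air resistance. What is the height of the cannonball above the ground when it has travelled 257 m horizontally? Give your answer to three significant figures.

170 m

v_x = 76.9 cos 28.1° = 67.84 m/s, v_y0 = 76.9 sin 28.1° = 36.22 m/s.
Time to reach x = 257 m: t = x / v_x = 257 / 67.84 = 3.788 s.
y = 103 + v_y0 t − ½ g t² = 103 + 36.22×3.788 − 4.905×3.788² = 170 m.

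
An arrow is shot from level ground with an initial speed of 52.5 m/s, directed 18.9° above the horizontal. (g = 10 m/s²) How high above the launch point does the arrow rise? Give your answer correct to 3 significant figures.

Vertical component of launch velocity: v_y = 52.5 sin 18.9° = 17.01 m/s.
At the highest point the vertical velocity is zero, so v_y² = 2 g h_max.
h_max = (17.01)² / (2 × 10) = 289.3 / 20.00 = 14.5 m.

14.5 m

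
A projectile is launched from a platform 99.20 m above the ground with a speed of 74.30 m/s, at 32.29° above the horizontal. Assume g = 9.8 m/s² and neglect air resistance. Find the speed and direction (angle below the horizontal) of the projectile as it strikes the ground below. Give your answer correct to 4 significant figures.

v_x = 74.30 cos 32.29° = 62.810 m/s (constant).
|v_y| at impact = √((39.691)² + 2×9.8×99.20) = 59.327 m/s.
Speed = √(62.810² + 59.327²) = 86.40 m/s; angle = arctan(59.327/62.810) = 43.37° below horizontal.

86.40 m/s at 43.37° below the horizontal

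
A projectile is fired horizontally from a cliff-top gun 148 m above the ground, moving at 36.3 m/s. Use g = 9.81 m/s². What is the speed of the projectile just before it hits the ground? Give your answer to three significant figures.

65.0 m/s

Fall time: t = √(2 × 148 / 9.81) = 5.493 s.
At impact: v_x = 36.3 m/s (unchanged), v_y = g t = 9.81 × 5.493 = 53.89 m/s.
Speed = √(v_x² + v_y²) = √(1318 + 2904) = 65.0 m/s.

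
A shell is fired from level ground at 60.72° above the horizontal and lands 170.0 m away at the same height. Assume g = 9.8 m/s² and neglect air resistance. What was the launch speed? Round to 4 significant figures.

44.19 m/s

On level ground, R = v₀² sin(2θ) / g, so v₀ = √(R g / sin 2θ).
sin(2 × 60.72°) = 0.8532.
v₀ = √(170.0 × 9.8 / 0.8532) = √1952.6 = 44.19 m/s.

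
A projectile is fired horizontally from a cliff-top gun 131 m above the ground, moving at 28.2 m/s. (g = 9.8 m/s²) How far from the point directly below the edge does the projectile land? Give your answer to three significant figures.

146 m

Initial vertical velocity is zero, so the fall time comes from h = ½ g t²: t = √(2 × 131 / 9.8) = 5.171 s.
Horizontal motion is uniform at 28.2 m/s, so x = 28.2 × 5.171 = 146 m.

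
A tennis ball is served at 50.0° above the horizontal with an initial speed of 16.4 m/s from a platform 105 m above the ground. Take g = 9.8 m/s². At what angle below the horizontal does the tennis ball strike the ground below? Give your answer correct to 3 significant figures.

v_x = 16.4 cos 50.0° = 10.54 m/s.
At impact |v_y| = √(v_y0² + 2 g h) = √(12.56² + 2×9.8×105) = 47.07 m/s.
Angle below horizontal = arctan(|v_y| / v_x) = arctan(47.07 / 10.54) = 77.4°.

77.4°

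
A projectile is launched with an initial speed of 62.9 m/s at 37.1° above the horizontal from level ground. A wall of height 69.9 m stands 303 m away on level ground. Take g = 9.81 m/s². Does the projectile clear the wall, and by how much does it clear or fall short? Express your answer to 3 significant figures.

No — it falls 19.7 m short of clearing the wall.

v_x = 62.9 cos 37.1° = 50.17 m/s; v_y0 = 62.9 sin 37.1° = 37.94 m/s.
Time to reach the wall: t = 303 / 50.17 = 6.039 s.
Height at that point: y = 37.94×6.039 − 4.905×6.039² = 50.24 m.
That is 69.9 − 50.24 = 19.7 m below the top of the wall, so the projectile does not clear it.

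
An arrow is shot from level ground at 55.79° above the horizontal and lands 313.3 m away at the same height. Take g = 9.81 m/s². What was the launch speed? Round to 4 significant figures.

57.49 m/s

On level ground, R = v₀² sin(2θ) / g, so v₀ = √(R g / sin 2θ).
sin(2 × 55.79°) = 0.9299.
v₀ = √(313.3 × 9.81 / 0.9299) = √3305.2 = 57.49 m/s.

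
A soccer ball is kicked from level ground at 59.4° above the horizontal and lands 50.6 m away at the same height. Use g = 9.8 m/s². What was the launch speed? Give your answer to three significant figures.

On level ground, R = v₀² sin(2θ) / g, so v₀ = √(R g / sin 2θ).
sin(2 × 59.4°) = 0.8763.
v₀ = √(50.6 × 9.8 / 0.8763) = √565.9 = 23.8 m/s.

23.8 m/s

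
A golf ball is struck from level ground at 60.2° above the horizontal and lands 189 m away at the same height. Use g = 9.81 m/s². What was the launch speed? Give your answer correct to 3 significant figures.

On level ground, R = v₀² sin(2θ) / g, so v₀ = √(R g / sin 2θ).
sin(2 × 60.2°) = 0.8625.
v₀ = √(189 × 9.81 / 0.8625) = √2150 = 46.4 m/s.

46.4 m/s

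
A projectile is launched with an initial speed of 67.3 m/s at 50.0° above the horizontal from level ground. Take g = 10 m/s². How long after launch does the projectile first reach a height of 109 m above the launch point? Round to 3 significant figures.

v_y0 = 67.3 sin 50.0° = 51.55 m/s.
Set y = v_y0 t − ½ g t² = 109: 5.000 t² − 51.55 t + 109 = 0.
t = [51.55 ± √(2657 − 2180)] / 10 = (51.55 ± 21.84) / 10, giving t = 2.97 s or t = 7.34 s.
The projectile is on the way up at the first time, so t = 2.97 s.

2.97 s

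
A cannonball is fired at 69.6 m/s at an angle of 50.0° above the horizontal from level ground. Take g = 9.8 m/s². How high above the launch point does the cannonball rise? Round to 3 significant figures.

145 m

Vertical component of launch velocity: v_y = 69.6 sin 50.0° = 53.32 m/s.
At the highest point the vertical velocity is zero, so v_y² = 2 g h_max.
h_max = (53.32)² / (2 × 9.8) = 2843 / 19.60 = 145 m.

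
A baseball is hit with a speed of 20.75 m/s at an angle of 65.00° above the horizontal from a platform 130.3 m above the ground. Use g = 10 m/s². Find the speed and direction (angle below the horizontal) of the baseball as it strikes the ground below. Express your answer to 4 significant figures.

55.11 m/s at 80.84° below the horizontal

v_x = 20.75 cos 65.00° = 8.7693 m/s (constant).
|v_y| at impact = √((18.806)² + 2×10×130.3) = 54.403 m/s.
Speed = √(8.7693² + 54.403²) = 55.11 m/s; angle = arctan(54.403/8.7693) = 80.84° below horizontal.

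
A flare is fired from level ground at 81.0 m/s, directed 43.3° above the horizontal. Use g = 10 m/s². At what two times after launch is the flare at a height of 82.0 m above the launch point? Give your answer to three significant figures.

1.75 s and 9.36 s

v_y0 = 81.0 sin 43.3° = 55.55 m/s.
Set y = v_y0 t − ½ g t² = 82.0: 5.000 t² − 55.55 t + 82.0 = 0.
t = [55.55 ± √(3086 − 1640)] / 10 = (55.55 ± 38.03) / 10, giving t = 1.75 s or t = 9.36 s.
So the flare is at 82.0 m at t = 1.75 s (rising) and t = 9.36 s (falling).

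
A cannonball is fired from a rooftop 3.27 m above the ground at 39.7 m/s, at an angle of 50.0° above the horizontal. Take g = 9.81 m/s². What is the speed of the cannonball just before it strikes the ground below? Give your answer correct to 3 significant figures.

40.5 m/s

v_x = 39.7 cos 50.0° = 25.52 m/s is unchanged throughout.
For the vertical component, v_y² = v_y0² + 2 g h = (30.41)² + 2×9.81×3.27 = 988.9, so |v_y| = 31.45 m/s.
Impact speed = √(v_x² + v_y²) = √(651.3 + 988.9) = 40.5 m/s.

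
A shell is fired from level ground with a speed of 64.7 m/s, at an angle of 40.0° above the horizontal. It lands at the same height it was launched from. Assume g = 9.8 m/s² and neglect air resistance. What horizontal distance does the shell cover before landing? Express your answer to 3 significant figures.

421 m

Components: v_x = 64.7 cos 40.0° = 49.56 m/s, v_y = 64.7 sin 40.0° = 41.59 m/s.
Time of flight (same landing height): t = 2 v_y / g = 2 × 41.59 / 9.8 = 8.488 s.
Range: R = v_x · t = 49.56 × 8.488 = 421 m.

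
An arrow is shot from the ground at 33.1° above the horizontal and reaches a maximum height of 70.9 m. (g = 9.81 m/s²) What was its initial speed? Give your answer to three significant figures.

68.3 m/s

At maximum height v_y = 0, so (v₀ sin θ)² = 2 g H.
v₀ sin 33.1° = √(2 × 9.81 × 70.9) = 37.30 m/s.
v₀ = 37.30 / sin 33.1° = 37.30 / 0.5461 = 68.3 m/s.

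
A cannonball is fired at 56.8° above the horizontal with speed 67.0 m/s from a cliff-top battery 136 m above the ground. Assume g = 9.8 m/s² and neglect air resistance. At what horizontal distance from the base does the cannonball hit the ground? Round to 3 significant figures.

Components: v_x = 67.0 cos 56.8° = 36.69 m/s, v_y = 67.0 sin 56.8° = 56.06 m/s.
Vertical: 0 = 136 + 56.06 t − ½(9.8) t² ⇒ 4.900 t² − 56.06 t − 136 = 0.
t = [56.06 + √(3143 + 2666)] / 9.800 = 13.50 s.
Horizontal: R = v_x · t = 36.69 × 13.50 = 495 m.

495 m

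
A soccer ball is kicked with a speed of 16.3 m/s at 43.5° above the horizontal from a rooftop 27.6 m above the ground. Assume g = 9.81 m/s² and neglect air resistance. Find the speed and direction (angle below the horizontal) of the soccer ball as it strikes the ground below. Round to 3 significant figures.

v_x = 16.3 cos 43.5° = 11.82 m/s (constant).
|v_y| at impact = √((11.22)² + 2×9.81×27.6) = 25.83 m/s.
Speed = √(11.82² + 25.83²) = 28.4 m/s; angle = arctan(25.83/11.82) = 65.4° below horizontal.

28.4 m/s at 65.4° below the horizontal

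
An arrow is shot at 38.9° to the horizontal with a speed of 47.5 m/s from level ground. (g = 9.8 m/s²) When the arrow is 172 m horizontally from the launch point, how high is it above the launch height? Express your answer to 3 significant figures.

v_x = 47.5 cos 38.9° = 36.97 m/s, v_y0 = 47.5 sin 38.9° = 29.83 m/s.
Time to reach x = 172 m: t = x / v_x = 172 / 36.97 = 4.652 s.
y = v_y0 t − ½ g t² = 29.83×4.652 − 4.900×4.652² = 32.7 m.

32.7 m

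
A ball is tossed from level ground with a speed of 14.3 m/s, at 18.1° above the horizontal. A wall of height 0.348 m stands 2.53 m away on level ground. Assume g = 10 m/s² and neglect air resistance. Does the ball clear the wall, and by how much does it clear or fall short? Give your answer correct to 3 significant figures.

v_x = 14.3 cos 18.1° = 13.59 m/s; v_y0 = 14.3 sin 18.1° = 4.443 m/s.
Time to reach the wall: t = 2.53 / 13.59 = 0.1862 s.
Height at that point: y = 4.443×0.1862 − 5.000×0.1862² = 0.6539 m.
That is 0.6539 − 0.348 = 0.306 m above the top of the wall, so the ball clears it.

Yes — it clears the wall by 0.306 m.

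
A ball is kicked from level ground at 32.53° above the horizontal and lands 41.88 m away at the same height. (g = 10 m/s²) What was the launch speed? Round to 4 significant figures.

On level ground, R = v₀² sin(2θ) / g, so v₀ = √(R g / sin 2θ).
sin(2 × 32.53°) = 0.9067.
v₀ = √(41.88 × 10 / 0.9067) = √461.89 = 21.49 m/s.

21.49 m/s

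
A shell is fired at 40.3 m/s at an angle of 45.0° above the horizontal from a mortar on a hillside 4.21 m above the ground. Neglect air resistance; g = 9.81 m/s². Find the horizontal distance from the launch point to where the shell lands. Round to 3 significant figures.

Components: v_x = 40.3 cos 45.0° = 28.50 m/s, v_y = 40.3 sin 45.0° = 28.50 m/s.
Vertical: 0 = 4.21 + 28.50 t − ½(9.81) t² ⇒ 4.905 t² − 28.50 t − 4.21 = 0.
t = [28.50 + √(812.2 + 82.60)] / 9.810 = 5.954 s.
Horizontal: R = v_x · t = 28.50 × 5.954 = 170 m.

170 m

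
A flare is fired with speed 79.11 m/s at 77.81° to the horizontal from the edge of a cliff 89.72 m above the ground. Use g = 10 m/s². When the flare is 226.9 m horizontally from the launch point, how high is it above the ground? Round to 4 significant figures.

217.5 m

v_x = 79.11 cos 77.81° = 16.704 m/s, v_y0 = 79.11 sin 77.81° = 77.326 m/s.
Time to reach x = 226.9 m: t = x / v_x = 226.9 / 16.704 = 13.584 s.
y = 89.72 + v_y0 t − ½ g t² = 89.72 + 77.326×13.584 − 5.000×13.584² = 217.5 m.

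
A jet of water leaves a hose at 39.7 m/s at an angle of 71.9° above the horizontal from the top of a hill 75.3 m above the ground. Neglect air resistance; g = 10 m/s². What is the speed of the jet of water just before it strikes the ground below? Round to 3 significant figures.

55.5 m/s

v_x = 39.7 cos 71.9° = 12.33 m/s is unchanged throughout.
For the vertical component, v_y² = v_y0² + 2 g h = (37.74)² + 2×10×75.3 = 2930, so |v_y| = 54.13 m/s.
Impact speed = √(v_x² + v_y²) = √(152.0 + 2930) = 55.5 m/s.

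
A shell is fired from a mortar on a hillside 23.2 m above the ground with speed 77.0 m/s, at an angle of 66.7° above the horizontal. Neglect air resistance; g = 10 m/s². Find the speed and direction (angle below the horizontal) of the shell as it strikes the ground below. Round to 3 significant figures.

v_x = 77.0 cos 66.7° = 30.46 m/s (constant).
|v_y| at impact = √((70.72)² + 2×10×23.2) = 73.93 m/s.
Speed = √(30.46² + 73.93²) = 80.0 m/s; angle = arctan(73.93/30.46) = 67.6° below horizontal.

80.0 m/s at 67.6° below the horizontal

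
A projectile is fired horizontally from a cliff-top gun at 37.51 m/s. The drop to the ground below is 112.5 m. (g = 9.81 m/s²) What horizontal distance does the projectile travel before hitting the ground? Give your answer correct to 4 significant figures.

Initial vertical velocity is zero, so the fall time comes from h = ½ g t²: t = √(2 × 112.5 / 9.81) = 4.7891 s.
Horizontal motion is uniform at 37.51 m/s, so x = 37.51 × 4.7891 = 179.6 m.

179.6 m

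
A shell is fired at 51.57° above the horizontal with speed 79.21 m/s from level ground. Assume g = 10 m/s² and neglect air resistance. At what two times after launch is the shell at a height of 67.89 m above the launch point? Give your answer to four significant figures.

v_y0 = 79.21 sin 51.57° = 62.051 m/s.
Set y = v_y0 t − ½ g t² = 67.89: 5.000 t² − 62.051 t + 67.89 = 0.
t = [62.051 ± √(3850.3 − 1357.8)] / 10 = (62.051 ± 49.925) / 10, giving t = 1.213 s or t = 11.20 s.
So the shell is at 67.89 m at t = 1.213 s (rising) and t = 11.20 s (falling).

1.213 s and 11.20 s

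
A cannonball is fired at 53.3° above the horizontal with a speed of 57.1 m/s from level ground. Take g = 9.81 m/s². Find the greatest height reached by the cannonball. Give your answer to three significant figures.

Vertical component of launch velocity: v_y = 57.1 sin 53.3° = 45.78 m/s.
At the highest point the vertical velocity is zero, so v_y² = 2 g h_max.
h_max = (45.78)² / (2 × 9.81) = 2096 / 19.62 = 107 m.

107 m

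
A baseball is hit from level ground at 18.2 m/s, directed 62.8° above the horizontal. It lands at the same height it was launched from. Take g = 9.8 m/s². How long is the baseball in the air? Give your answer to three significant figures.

3.30 s

Vertical component: v_y = 18.2 sin 62.8° = 16.19 m/s.
For a projectile landing at launch height, time of flight is t = 2 v_y / g = 2 × 16.19 / 9.8 = 3.30 s.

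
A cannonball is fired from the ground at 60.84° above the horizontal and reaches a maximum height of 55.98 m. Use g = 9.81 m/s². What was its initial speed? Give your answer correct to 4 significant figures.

37.95 m/s

At maximum height v_y = 0, so (v₀ sin θ)² = 2 g H.
v₀ sin 60.84° = √(2 × 9.81 × 55.98) = 33.141 m/s.
v₀ = 33.141 / sin 60.84° = 33.141 / 0.8733 = 37.95 m/s.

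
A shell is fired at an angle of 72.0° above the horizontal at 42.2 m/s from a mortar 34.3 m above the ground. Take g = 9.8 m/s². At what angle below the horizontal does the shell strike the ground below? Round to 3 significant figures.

74.7°

v_x = 42.2 cos 72.0° = 13.04 m/s.
At impact |v_y| = √(v_y0² + 2 g h) = √(40.13² + 2×9.8×34.3) = 47.78 m/s.
Angle below horizontal = arctan(|v_y| / v_x) = arctan(47.78 / 13.04) = 74.7°.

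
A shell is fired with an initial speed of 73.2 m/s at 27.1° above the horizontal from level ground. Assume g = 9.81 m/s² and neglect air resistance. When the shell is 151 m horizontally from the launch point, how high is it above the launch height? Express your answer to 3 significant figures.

v_x = 73.2 cos 27.1° = 65.16 m/s, v_y0 = 73.2 sin 27.1° = 33.35 m/s.
Time to reach x = 151 m: t = x / v_x = 151 / 65.16 = 2.317 s.
y = v_y0 t − ½ g t² = 33.35×2.317 − 4.905×2.317² = 50.9 m.

50.9 m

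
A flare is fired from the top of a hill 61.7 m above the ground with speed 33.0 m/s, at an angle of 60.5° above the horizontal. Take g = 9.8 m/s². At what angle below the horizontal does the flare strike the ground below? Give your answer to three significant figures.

70.2°

v_x = 33.0 cos 60.5° = 16.25 m/s.
At impact |v_y| = √(v_y0² + 2 g h) = √(28.72² + 2×9.8×61.7) = 45.10 m/s.
Angle below horizontal = arctan(|v_y| / v_x) = arctan(45.10 / 16.25) = 70.2°.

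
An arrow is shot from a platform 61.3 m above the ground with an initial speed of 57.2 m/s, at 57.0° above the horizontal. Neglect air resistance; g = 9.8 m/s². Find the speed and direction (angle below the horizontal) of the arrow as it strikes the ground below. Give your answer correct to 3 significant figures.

66.9 m/s at 62.2° below the horizontal

v_x = 57.2 cos 57.0° = 31.15 m/s (constant).
|v_y| at impact = √((47.97)² + 2×9.8×61.3) = 59.18 m/s.
Speed = √(31.15² + 59.18²) = 66.9 m/s; angle = arctan(59.18/31.15) = 62.2° below horizontal.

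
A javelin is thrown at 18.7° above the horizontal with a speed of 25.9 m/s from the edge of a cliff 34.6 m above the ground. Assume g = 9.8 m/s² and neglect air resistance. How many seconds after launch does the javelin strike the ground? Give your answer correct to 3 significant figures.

Vertical component: v_y = 25.9 sin 18.7° = 8.304 m/s.
Taking up as positive with launch at y = 34.6 m, landing at y = 0: 0 = 34.6 + 8.304 t − ½(9.8) t².
Solving 4.900 t² − 8.304 t − 34.6 = 0 gives t = [8.304 + √(8.304² + 4·4.900·34.6)] / 9.800 = 3.64 s.

3.64 s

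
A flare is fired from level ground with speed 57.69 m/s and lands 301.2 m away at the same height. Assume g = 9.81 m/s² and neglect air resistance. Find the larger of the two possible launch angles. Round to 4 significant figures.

58.70°

Level-ground range: R = v₀² sin(2θ)/g ⇒ sin 2θ = R g / v₀² = 301.2×9.81/57.69² = 0.8878.
2θ = arcsin(0.8878) = 62.598° or 180° − 62.598° = 117.402°.
So θ = 31.30° or θ = 58.70°.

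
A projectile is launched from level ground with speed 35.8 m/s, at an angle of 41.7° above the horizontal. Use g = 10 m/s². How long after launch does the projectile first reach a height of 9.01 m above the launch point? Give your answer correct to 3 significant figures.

0.414 s

v_y0 = 35.8 sin 41.7° = 23.82 m/s.
Set y = v_y0 t − ½ g t² = 9.01: 5.000 t² − 23.82 t + 9.01 = 0.
t = [23.82 ± √(567.4 − 180.2)] / 10 = (23.82 ± 19.68) / 10, giving t = 0.414 s or t = 4.35 s.
The projectile is on the way up at the first time, so t = 0.414 s.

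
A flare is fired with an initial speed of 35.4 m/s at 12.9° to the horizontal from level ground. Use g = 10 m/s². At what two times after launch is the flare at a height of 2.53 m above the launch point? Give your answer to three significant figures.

0.446 s and 1.13 s

v_y0 = 35.4 sin 12.9° = 7.903 m/s.
Set y = v_y0 t − ½ g t² = 2.53: 5.000 t² − 7.903 t + 2.53 = 0.
t = [7.903 ± √(62.46 − 50.60)] / 10 = (7.903 ± 3.444) / 10, giving t = 0.446 s or t = 1.13 s.
So the flare is at 2.53 m at t = 0.446 s (rising) and t = 1.13 s (falling).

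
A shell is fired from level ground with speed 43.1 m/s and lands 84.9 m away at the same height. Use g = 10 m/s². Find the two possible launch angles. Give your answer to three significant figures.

Level-ground range: R = v₀² sin(2θ)/g ⇒ sin 2θ = R g / v₀² = 84.9×10/43.1² = 0.4570.
2θ = arcsin(0.4570) = 27.19° or 180° − 27.19° = 152.81°.
So θ = 13.6° or θ = 76.4°.

13.6° and 76.4°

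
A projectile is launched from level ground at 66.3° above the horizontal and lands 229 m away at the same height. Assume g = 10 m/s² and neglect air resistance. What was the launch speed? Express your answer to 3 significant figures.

On level ground, R = v₀² sin(2θ) / g, so v₀ = √(R g / sin 2θ).
sin(2 × 66.3°) = 0.7361.
v₀ = √(229 × 10 / 0.7361) = √3111 = 55.8 m/s.

55.8 m/s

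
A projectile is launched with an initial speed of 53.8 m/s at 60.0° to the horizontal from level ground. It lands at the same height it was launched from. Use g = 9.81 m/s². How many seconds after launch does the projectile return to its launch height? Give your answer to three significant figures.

9.50 s

Vertical component: v_y = 53.8 sin 60.0° = 46.59 m/s.
For a projectile landing at launch height, time of flight is t = 2 v_y / g = 2 × 46.59 / 9.81 = 9.50 s.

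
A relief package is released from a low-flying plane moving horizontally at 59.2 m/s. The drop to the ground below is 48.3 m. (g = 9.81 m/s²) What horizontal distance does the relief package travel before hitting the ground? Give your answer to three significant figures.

186 m

Initial vertical velocity is zero, so the fall time comes from h = ½ g t²: t = √(2 × 48.3 / 9.81) = 3.138 s.
Horizontal motion is uniform at 59.2 m/s, so x = 59.2 × 3.138 = 186 m.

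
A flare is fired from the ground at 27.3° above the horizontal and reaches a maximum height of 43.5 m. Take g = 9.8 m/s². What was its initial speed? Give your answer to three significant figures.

63.7 m/s

At maximum height v_y = 0, so (v₀ sin θ)² = 2 g H.
v₀ sin 27.3° = √(2 × 9.8 × 43.5) = 29.20 m/s.
v₀ = 29.20 / sin 27.3° = 29.20 / 0.4586 = 63.7 m/s.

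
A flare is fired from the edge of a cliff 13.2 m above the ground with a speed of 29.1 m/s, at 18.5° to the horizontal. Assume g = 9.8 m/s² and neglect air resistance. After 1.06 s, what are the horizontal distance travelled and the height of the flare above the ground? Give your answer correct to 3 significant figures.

v_x = 29.1 cos 18.5° = 27.60 m/s; v_y0 = 29.1 sin 18.5° = 9.234 m/s.
x = v_x t = 27.60 × 1.06 = 29.3 m.
y = 13.2 + v_y0 t − ½ g t² = 17.5 m.

x = 29.3 m, y = 17.5 m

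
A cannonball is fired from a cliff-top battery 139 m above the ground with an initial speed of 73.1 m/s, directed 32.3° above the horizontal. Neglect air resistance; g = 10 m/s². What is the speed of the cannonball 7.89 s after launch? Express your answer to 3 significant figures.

v_x = 73.1 cos 32.3° = 61.79 m/s (constant).
v_y(t) = 73.1 sin 32.3° − g t = 39.06 − 10 × 7.89 = -39.84 m/s.
Speed = √(v_x² + v_y²) = √(3818 + 1587) = 73.5 m/s.

73.5 m/s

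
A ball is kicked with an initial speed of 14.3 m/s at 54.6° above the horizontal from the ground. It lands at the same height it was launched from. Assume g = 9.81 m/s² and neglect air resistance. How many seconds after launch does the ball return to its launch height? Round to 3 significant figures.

Vertical component: v_y = 14.3 sin 54.6° = 11.66 m/s.
For a projectile landing at launch height, time of flight is t = 2 v_y / g = 2 × 11.66 / 9.81 = 2.38 s.

2.38 s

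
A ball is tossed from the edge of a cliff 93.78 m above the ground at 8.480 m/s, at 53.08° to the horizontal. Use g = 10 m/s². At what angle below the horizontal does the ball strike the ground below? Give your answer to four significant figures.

83.37°

v_x = 8.480 cos 53.08° = 5.0939 m/s.
At impact |v_y| = √(v_y0² + 2 g h) = √(6.7795² + 2×10×93.78) = 43.836 m/s.
Angle below horizontal = arctan(|v_y| / v_x) = arctan(43.836 / 5.0939) = 83.37°.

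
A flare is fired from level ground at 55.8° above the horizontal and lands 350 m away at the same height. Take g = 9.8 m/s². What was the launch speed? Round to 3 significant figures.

60.7 m/s

On level ground, R = v₀² sin(2θ) / g, so v₀ = √(R g / sin 2θ).
sin(2 × 55.8°) = 0.9298.
v₀ = √(350 × 9.8 / 0.9298) = √3689 = 60.7 m/s.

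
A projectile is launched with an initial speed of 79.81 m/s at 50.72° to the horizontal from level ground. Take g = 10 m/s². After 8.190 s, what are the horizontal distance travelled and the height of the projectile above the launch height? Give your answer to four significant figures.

x = 413.8 m, y = 170.6 m

v_x = 79.81 cos 50.72° = 50.529 m/s; v_y0 = 79.81 sin 50.72° = 61.778 m/s.
x = v_x t = 50.529 × 8.190 = 413.8 m.
y = v_y0 t − ½ g t² = 61.778×8.190 − 5.000×8.190² = 170.6 m.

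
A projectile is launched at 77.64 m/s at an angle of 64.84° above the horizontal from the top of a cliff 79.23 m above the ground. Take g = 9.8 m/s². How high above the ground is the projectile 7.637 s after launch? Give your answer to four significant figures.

330.1 m

v_y0 = 77.64 sin 64.84° = 70.274 m/s.
y(t) = 79.23 + v_y0 t − ½ g t² = 79.23 + 70.274×7.637 − ½×9.8×7.637² = 330.1 m.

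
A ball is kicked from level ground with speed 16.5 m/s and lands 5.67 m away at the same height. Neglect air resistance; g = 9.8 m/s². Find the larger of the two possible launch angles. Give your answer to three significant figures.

Level-ground range: R = v₀² sin(2θ)/g ⇒ sin 2θ = R g / v₀² = 5.67×9.8/16.5² = 0.2041.
2θ = arcsin(0.2041) = 11.78° or 180° − 11.78° = 168.22°.
So θ = 5.89° or θ = 84.1°.

84.1°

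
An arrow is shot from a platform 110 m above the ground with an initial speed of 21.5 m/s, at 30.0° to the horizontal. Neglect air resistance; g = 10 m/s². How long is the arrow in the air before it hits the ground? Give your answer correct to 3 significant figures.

5.89 s

Vertical component: v_y = 21.5 sin 30.0° = 10.75 m/s.
Taking up as positive with launch at y = 110 m, landing at y = 0: 0 = 110 + 10.75 t − ½(10) t².
Solving 5.000 t² − 10.75 t − 110 = 0 gives t = [10.75 + √(10.75² + 4·5.000·110)] / 10.00 = 5.89 s.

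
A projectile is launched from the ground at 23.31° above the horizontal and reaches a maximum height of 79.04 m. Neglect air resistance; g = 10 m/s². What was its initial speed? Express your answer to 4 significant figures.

At maximum height v_y = 0, so (v₀ sin θ)² = 2 g H.
v₀ sin 23.31° = √(2 × 10 × 79.04) = 39.759 m/s.
v₀ = 39.759 / sin 23.31° = 39.759 / 0.3957 = 100.5 m/s.

100.5 m/s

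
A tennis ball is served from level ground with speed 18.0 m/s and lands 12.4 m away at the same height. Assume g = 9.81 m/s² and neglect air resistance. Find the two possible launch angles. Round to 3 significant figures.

Level-ground range: R = v₀² sin(2θ)/g ⇒ sin 2θ = R g / v₀² = 12.4×9.81/18.0² = 0.3754.
2θ = arcsin(0.3754) = 22.05° or 180° − 22.05° = 157.95°.
So θ = 11.0° or θ = 79.0°.

11.0° and 79.0°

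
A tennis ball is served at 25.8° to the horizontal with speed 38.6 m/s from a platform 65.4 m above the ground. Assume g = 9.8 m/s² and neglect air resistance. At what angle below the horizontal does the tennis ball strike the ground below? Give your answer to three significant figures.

v_x = 38.6 cos 25.8° = 34.75 m/s.
At impact |v_y| = √(v_y0² + 2 g h) = √(16.80² + 2×9.8×65.4) = 39.55 m/s.
Angle below horizontal = arctan(|v_y| / v_x) = arctan(39.55 / 34.75) = 48.7°.

48.7°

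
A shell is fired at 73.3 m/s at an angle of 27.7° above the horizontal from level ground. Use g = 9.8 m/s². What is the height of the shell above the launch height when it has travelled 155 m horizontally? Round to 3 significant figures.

v_x = 73.3 cos 27.7° = 64.90 m/s, v_y0 = 73.3 sin 27.7° = 34.07 m/s.
Time to reach x = 155 m: t = x / v_x = 155 / 64.90 = 2.388 s.
y = v_y0 t − ½ g t² = 34.07×2.388 − 4.900×2.388² = 53.4 m.

53.4 m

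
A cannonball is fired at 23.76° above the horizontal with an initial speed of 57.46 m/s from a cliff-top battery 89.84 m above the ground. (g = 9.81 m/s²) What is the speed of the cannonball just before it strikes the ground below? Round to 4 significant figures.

v_x = 57.46 cos 23.76° = 52.590 m/s is unchanged throughout.
For the vertical component, v_y² = v_y0² + 2 g h = (23.151)² + 2×9.81×89.84 = 2298.6, so |v_y| = 47.944 m/s.
Impact speed = √(v_x² + v_y²) = √(2765.7 + 2298.6) = 71.16 m/s.

71.16 m/s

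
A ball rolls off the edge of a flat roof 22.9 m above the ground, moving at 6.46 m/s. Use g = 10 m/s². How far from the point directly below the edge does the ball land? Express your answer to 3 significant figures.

Initial vertical velocity is zero, so the fall time comes from h = ½ g t²: t = √(2 × 22.9 / 10) = 2.140 s.
Horizontal motion is uniform at 6.46 m/s, so x = 6.46 × 2.140 = 13.8 m.

13.8 m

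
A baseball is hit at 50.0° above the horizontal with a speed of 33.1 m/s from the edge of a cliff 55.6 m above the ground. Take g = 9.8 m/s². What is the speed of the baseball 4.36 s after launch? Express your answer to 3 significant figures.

v_x = 33.1 cos 50.0° = 21.28 m/s (constant).
v_y(t) = 33.1 sin 50.0° − g t = 25.36 − 9.8 × 4.36 = -17.37 m/s.
Speed = √(v_x² + v_y²) = √(452.8 + 301.7) = 27.5 m/s.

27.5 m/s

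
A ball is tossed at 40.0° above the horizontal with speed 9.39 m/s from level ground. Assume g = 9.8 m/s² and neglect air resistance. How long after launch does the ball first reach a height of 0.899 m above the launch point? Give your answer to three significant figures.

0.173 s

v_y0 = 9.39 sin 40.0° = 6.036 m/s.
Set y = v_y0 t − ½ g t² = 0.899: 4.900 t² − 6.036 t + 0.899 = 0.
t = [6.036 ± √(36.43 − 17.62)] / 9.8 = (6.036 ± 4.337) / 9.8, giving t = 0.173 s or t = 1.06 s.
The ball is on the way up at the first time, so t = 0.173 s.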